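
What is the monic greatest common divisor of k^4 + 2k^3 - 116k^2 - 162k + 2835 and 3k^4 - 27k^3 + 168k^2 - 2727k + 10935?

Euclidean algorithm in ℚ[k]:
  k^4 + 2k^3 - 116k^2 - 162k + 2835 = (1/3)(3k^4 - 27k^3 + 168k^2 - 2727k + 10935) + (11k^3 - 172k^2 + 747k - 810)
  3k^4 - 27k^3 + 168k^2 - 2727k + 10935 = ((3/11)k + 219/121)(11k^3 - 172k^2 + 747k - 810) + ((33345/121)k^2 - (466830/121)k + 1500525/121)
  11k^3 - 172k^2 + 747k - 810 = ((1331/33345)k - 242/3705)((33345/121)k^2 - (466830/121)k + 1500525/121) + (0)
Last nonzero remainder: (33345/121)k^2 - (466830/121)k + 1500525/121. Dividing through by 33345/121 gives the monic gcd k^2 - 14k + 45.

k^2 - 14k + 45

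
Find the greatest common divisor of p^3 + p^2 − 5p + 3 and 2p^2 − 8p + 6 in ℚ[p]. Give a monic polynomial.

p − 1

Euclidean algorithm in ℚ[p]:
  p^3 + p^2 − 5p + 3 = ((1/2)p + 5/2)(2p^2 − 8p + 6) + (12p − 12)
  2p^2 − 8p + 6 = ((1/6)p − 1/2)(12p − 12) + (0)
Last nonzero remainder: 12p − 12. Dividing through by 12 gives the monic gcd p − 1.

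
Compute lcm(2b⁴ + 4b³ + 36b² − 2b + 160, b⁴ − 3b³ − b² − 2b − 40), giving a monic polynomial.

b⁶ + 6b⁴ − 53b³ − 62b² − 152b − 640

Euclidean algorithm in ℚ[b]:
  2b⁴ + 4b³ + 36b² − 2b + 160 = (2)(b⁴ − 3b³ − b² − 2b − 40) + (10b³ + 38b² + 2b + 240)
  b⁴ − 3b³ − b² − 2b − 40 = ((1/10)b − 17/25)(10b³ + 38b² + 2b + 240) + ((616/25)b² − (616/25)b + 616/5)
  10b³ + 38b² + 2b + 240 = ((125/308)b + 150/77)((616/25)b² − (616/25)b + 616/5) + (0)
Last nonzero remainder: (616/25)b² − (616/25)b + 616/5. Dividing through by 616/25 gives the monic gcd b² − b + 5.
Then lcm(f, g) = f·g / gcd(f, g); expanding and making the result monic gives the answer.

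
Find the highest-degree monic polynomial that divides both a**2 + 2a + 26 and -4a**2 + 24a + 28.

Apply the Euclidean algorithm:
  a**2 + 2a + 26 = (-1/4)(-4a**2 + 24a + 28) + (8a + 33)
  -4a**2 + 24a + 28 = (-(1/2)a + 81/16)(8a + 33) + (-2225/16)
  8a + 33 = (-(128/2225)a - 528/2225)(-2225/16) + (0)
The last nonzero remainder is the constant -2225/16, so the polynomials are coprime and gcd = 1.

1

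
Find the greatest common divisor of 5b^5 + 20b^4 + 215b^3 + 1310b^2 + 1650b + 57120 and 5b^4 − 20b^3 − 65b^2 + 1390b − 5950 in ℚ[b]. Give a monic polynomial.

b^3 + b^2 − 8b + 238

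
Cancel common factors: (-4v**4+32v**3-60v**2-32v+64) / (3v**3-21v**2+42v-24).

(-4v**2+12v+16)/(3v-6)

Repeated division with remainder:
  -4v**4+32v**3-60v**2-32v+64 = (-(4/3)v+4/3)(3v**3-21v**2+42v-24) + (24v**2-120v+96)
  3v**3-21v**2+42v-24 = ((1/8)v-1/4)(24v**2-120v+96) + (0)
Last nonzero remainder: 24v**2-120v+96. Dividing through by 24 gives the monic gcd v**2-5v+4.
Cancel v**2-5v+4 from numerator and denominator to get the reduced form.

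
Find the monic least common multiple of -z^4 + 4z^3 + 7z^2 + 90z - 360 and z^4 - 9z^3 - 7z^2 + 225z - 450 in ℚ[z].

z^6 - 4z^5 - 32z^4 + 10z^3 + 535z^2 + 2250z - 9000

By polynomial division,
  -z^4 + 4z^3 + 7z^2 + 90z - 360 = (-1)(z^4 - 9z^3 - 7z^2 + 225z - 450) + (-5z^3 + 315z - 810)
  z^4 - 9z^3 - 7z^2 + 225z - 450 = (-(1/5)z + 9/5)(-5z^3 + 315z - 810) + (56z^2 - 504z + 1008)
  -5z^3 + 315z - 810 = (-(5/56)z - 45/56)(56z^2 - 504z + 1008) + (0)
Last nonzero remainder: 56z^2 - 504z + 1008. Dividing through by 56 gives the monic gcd z^2 - 9z + 18.
Then lcm(f, g) = f·g / gcd(f, g); expanding and making the result monic gives the answer.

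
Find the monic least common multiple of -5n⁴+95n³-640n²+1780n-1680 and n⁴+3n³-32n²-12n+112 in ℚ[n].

n⁶-10n⁵-29n⁴+530n³-1076n²-1960n+4704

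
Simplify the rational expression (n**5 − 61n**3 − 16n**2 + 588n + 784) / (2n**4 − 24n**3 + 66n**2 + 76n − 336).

By polynomial division,
  n**5 − 61n**3 − 16n**2 + 588n + 784 = ((1/2)n + 6)(2n**4 − 24n**3 + 66n**2 + 76n − 336) + (50n**3 − 450n**2 + 300n + 2800)
  2n**4 − 24n**3 + 66n**2 + 76n − 336 = ((1/25)n − 3/25)(50n**3 − 450n**2 + 300n + 2800) + (0)
Last nonzero remainder: 50n**3 − 450n**2 + 300n + 2800. Dividing through by 50 gives the monic gcd n**3 − 9n**2 + 6n + 56.
Cancel n**3 − 9n**2 + 6n + 56 from numerator and denominator to get the reduced form.

(n**2 + 9n + 14)/(2n − 6)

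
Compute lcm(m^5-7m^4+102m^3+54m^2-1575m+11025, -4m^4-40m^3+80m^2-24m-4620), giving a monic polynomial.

m^6+4m^5+25m^4+1176m^3-981m^2-6300m+121275

Repeated division with remainder:
  m^5-7m^4+102m^3+54m^2-1575m+11025 = (-(1/4)m+17/4)(-4m^4-40m^3+80m^2-24m-4620) + (292m^3-292m^2-2628m+30660)
  -4m^4-40m^3+80m^2-24m-4620 = (-(1/73)m-11/73)(292m^3-292m^2-2628m+30660) + (0)
Last nonzero remainder: 292m^3-292m^2-2628m+30660. Dividing through by 292 gives the monic gcd m^3-m^2-9m+105.
Then lcm(f, g) = f·g / gcd(f, g); expanding and making the result monic gives the answer.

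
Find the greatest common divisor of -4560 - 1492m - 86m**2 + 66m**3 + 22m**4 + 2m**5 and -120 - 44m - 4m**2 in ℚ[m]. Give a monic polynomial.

30 + 11m + m**2

By polynomial division,
  2m**5 + 22m**4 + 66m**3 - 86m**2 - 1492m - 4560 = (-(1/2)m**3 - (3/2)m + 38)(-4m**2 - 44m - 120) + (0)
Last nonzero remainder: -4m**2 - 44m - 120. Dividing through by -4 gives the monic gcd m**2 + 11m + 30.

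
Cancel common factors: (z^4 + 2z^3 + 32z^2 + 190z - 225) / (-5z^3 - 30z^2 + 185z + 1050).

(-z^3 + 3z^2 - 47z + 45)/(5z^2 + 5z - 210)

Apply the Euclidean algorithm:
  z^4 + 2z^3 + 32z^2 + 190z - 225 = (-(1/5)z + 4/5)(-5z^3 - 30z^2 + 185z + 1050) + (93z^2 + 252z - 1065)
  -5z^3 - 30z^2 + 185z + 1050 = (-(5/93)z - 170/961)(93z^2 + 252z - 1065) + ((165600/961)z + 828000/961)
  93z^2 + 252z - 1065 = ((29791/55200)z - 68231/55200)((165600/961)z + 828000/961) + (0)
Last nonzero remainder: (165600/961)z + 828000/961. Dividing through by 165600/961 gives the monic gcd z + 5.
Cancel z + 5 from numerator and denominator to get the reduced form.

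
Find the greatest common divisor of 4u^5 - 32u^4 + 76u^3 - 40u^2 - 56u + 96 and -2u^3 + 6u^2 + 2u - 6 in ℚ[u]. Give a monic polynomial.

Euclidean algorithm in ℚ[u]:
  4u^5 - 32u^4 + 76u^3 - 40u^2 - 56u + 96 = (-2u^2 + 10u - 10)(-2u^3 + 6u^2 + 2u - 6) + (-12u^2 + 24u + 36)
  -2u^3 + 6u^2 + 2u - 6 = ((1/6)u - 1/6)(-12u^2 + 24u + 36) + (0)
Last nonzero remainder: -12u^2 + 24u + 36. Dividing through by -12 gives the monic gcd u^2 - 2u - 3.

u^2 - 2u - 3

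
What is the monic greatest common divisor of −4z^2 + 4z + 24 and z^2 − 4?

Repeated division with remainder:
  −4z^2 + 4z + 24 = (−4)(z^2 − 4) + (4z + 8)
  z^2 − 4 = ((1/4)z − 1/2)(4z + 8) + (0)
Last nonzero remainder: 4z + 8. Dividing through by 4 gives the monic gcd z + 2.

z + 2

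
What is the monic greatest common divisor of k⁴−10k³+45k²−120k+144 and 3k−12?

k−4

Repeated division with remainder:
  k⁴−10k³+45k²−120k+144 = ((1/3)k³−2k²+7k−12)(3k−12) + (0)
Last nonzero remainder: 3k−12. Dividing through by 3 gives the monic gcd k−4.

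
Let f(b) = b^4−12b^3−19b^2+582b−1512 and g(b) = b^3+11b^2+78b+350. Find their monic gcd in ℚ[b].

b+7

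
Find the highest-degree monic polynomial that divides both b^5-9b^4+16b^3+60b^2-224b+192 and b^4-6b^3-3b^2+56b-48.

By polynomial division,
  b^5-9b^4+16b^3+60b^2-224b+192 = (b-3)(b^4-6b^3-3b^2+56b-48) + (b^3-5b^2-8b+48)
  b^4-6b^3-3b^2+56b-48 = (b-1)(b^3-5b^2-8b+48) + (0)
The last nonzero remainder b^3-5b^2-8b+48 is already monic.

b^3-5b^2-8b+48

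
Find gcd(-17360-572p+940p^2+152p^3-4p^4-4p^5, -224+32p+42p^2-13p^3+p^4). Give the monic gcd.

28-11p+p^2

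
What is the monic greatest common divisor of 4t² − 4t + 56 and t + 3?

1

Apply the Euclidean algorithm:
  4t² − 4t + 56 = (4t − 16)(t + 3) + (104)
  t + 3 = ((1/104)t + 3/104)(104) + (0)
The last nonzero remainder is the constant 104, so the polynomials are coprime and gcd = 1.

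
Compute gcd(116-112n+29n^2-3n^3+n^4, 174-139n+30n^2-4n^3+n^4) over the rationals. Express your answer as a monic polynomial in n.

-58+27n-n^2+n^3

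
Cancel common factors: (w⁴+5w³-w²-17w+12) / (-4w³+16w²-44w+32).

Apply the Euclidean algorithm:
  w⁴+5w³-w²-17w+12 = (-(1/4)w-9/4)(-4w³+16w²-44w+32) + (24w²-108w+84)
  -4w³+16w²-44w+32 = (-(1/6)w-1/12)(24w²-108w+84) + (-39w+39)
  24w²-108w+84 = (-(8/13)w+28/13)(-39w+39) + (0)
Last nonzero remainder: -39w+39. Dividing through by -39 gives the monic gcd w-1.
Cancel w-1 from numerator and denominator to get the reduced form.

(-w³-6w²-5w+12)/(4w²-12w+32)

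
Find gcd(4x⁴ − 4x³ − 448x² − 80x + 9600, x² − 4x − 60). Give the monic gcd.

By polynomial division,
  4x⁴ − 4x³ − 448x² − 80x + 9600 = (4x² + 12x − 160)(x² − 4x − 60) + (0)
The last nonzero remainder x² − 4x − 60 is already monic.

x² − 4x − 60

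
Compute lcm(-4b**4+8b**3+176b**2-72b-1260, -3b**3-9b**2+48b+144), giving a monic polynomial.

Repeated division with remainder:
  -4b**4+8b**3+176b**2-72b-1260 = ((4/3)b-20/3)(-3b**3-9b**2+48b+144) + (52b**2+56b-300)
  -3b**3-9b**2+48b+144 = (-(3/52)b-75/676)(52b**2+56b-300) + ((6237/169)b+18711/169)
  52b**2+56b-300 = ((8788/6237)b-16900/6237)((6237/169)b+18711/169) + (0)
Last nonzero remainder: (6237/169)b+18711/169. Dividing through by 6237/169 gives the monic gcd b+3.
Then lcm(f, g) = f·g / gcd(f, g); expanding and making the result monic gives the answer.

b**6-2b**5-60b**4+50b**3+1019b**2-288b-5040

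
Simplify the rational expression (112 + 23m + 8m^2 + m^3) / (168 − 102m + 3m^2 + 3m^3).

By polynomial division,
  m^3 + 8m^2 + 23m + 112 = (1/3)(3m^3 + 3m^2 − 102m + 168) + (7m^2 + 57m + 56)
  3m^3 + 3m^2 − 102m + 168 = ((3/7)m − 150/49)(7m^2 + 57m + 56) + ((2376/49)m + 2376/7)
  7m^2 + 57m + 56 = ((343/2376)m + 49/297)((2376/49)m + 2376/7) + (0)
Last nonzero remainder: (2376/49)m + 2376/7. Dividing through by 2376/49 gives the monic gcd m + 7.
Cancel m + 7 from numerator and denominator to get the reduced form.

(16 + m + m^2)/(24 − 18m + 3m^2)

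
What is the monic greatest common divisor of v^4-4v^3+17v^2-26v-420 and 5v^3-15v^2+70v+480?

v+3

Apply the Euclidean algorithm:
  v^4-4v^3+17v^2-26v-420 = ((1/5)v-1/5)(5v^3-15v^2+70v+480) + (-108v-324)
  5v^3-15v^2+70v+480 = (-(5/108)v^2+(5/18)v-40/27)(-108v-324) + (0)
Last nonzero remainder: -108v-324. Dividing through by -108 gives the monic gcd v+3.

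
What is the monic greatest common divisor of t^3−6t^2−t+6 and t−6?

Repeated division with remainder:
  t^3−6t^2−t+6 = (t^2−1)(t−6) + (0)
The last nonzero remainder t−6 is already monic.

t−6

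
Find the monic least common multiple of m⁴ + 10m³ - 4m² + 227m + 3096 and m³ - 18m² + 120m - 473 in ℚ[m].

m⁵ - m⁴ - 114m³ + 271m² + 599m - 34056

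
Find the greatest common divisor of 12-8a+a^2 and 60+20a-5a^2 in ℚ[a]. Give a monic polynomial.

-6+a

Euclidean algorithm in ℚ[a]:
  a^2-8a+12 = (-1/5)(-5a^2+20a+60) + (-4a+24)
  -5a^2+20a+60 = ((5/4)a+5/2)(-4a+24) + (0)
Last nonzero remainder: -4a+24. Dividing through by -4 gives the monic gcd a-6.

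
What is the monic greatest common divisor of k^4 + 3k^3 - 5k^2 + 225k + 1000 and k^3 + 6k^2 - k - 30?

k + 5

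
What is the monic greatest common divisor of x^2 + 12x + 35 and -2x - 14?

Apply the Euclidean algorithm:
  x^2 + 12x + 35 = (-(1/2)x - 5/2)(-2x - 14) + (0)
Last nonzero remainder: -2x - 14. Dividing through by -2 gives the monic gcd x + 7.

x + 7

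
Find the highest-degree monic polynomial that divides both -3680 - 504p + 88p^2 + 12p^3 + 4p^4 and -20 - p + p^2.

-20 - p + p^2

By polynomial division,
  4p^4 + 12p^3 + 88p^2 - 504p - 3680 = (4p^2 + 16p + 184)(p^2 - p - 20) + (0)
The last nonzero remainder p^2 - p - 20 is already monic.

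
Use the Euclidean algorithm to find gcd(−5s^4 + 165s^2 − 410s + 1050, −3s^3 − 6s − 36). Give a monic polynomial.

s^2 − 2s + 6

Apply the Euclidean algorithm:
  −5s^4 + 165s^2 − 410s + 1050 = ((5/3)s)(−3s^3 − 6s − 36) + (175s^2 − 350s + 1050)
  −3s^3 − 6s − 36 = (−(3/175)s − 6/175)(175s^2 − 350s + 1050) + (0)
Last nonzero remainder: 175s^2 − 350s + 1050. Dividing through by 175 gives the monic gcd s^2 − 2s + 6.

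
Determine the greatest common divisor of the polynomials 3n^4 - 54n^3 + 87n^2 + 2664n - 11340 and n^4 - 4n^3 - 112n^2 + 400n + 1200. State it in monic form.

Repeated division with remainder:
  3n^4 - 54n^3 + 87n^2 + 2664n - 11340 = (3)(n^4 - 4n^3 - 112n^2 + 400n + 1200) + (-42n^3 + 423n^2 + 1464n - 14940)
  n^4 - 4n^3 - 112n^2 + 400n + 1200 = (-(1/42)n - 85/588)(-42n^3 + 423n^2 + 1464n - 14940) + (-(3135/196)n^2 + (12540/49)n - 47025/49)
  -42n^3 + 423n^2 + 1464n - 14940 = ((2744/1045)n + 16268/1045)(-(3135/196)n^2 + (12540/49)n - 47025/49) + (0)
Last nonzero remainder: -(3135/196)n^2 + (12540/49)n - 47025/49. Dividing through by -3135/196 gives the monic gcd n^2 - 16n + 60.

n^2 - 16n + 60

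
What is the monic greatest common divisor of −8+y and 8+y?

1

Repeated division with remainder:
  y−8 = (y+8) + (−16)
  y+8 = (−(1/16)y−1/2)(−16) + (0)
The last nonzero remainder is the constant −16, so the polynomials are coprime and gcd = 1.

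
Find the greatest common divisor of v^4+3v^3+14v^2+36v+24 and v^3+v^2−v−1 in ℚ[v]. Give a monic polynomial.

v+1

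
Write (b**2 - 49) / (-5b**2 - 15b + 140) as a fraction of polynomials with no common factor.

(-b + 7)/(5b - 20)

Euclidean algorithm in ℚ[b]:
  b**2 - 49 = (-1/5)(-5b**2 - 15b + 140) + (-3b - 21)
  -5b**2 - 15b + 140 = ((5/3)b - 20/3)(-3b - 21) + (0)
Last nonzero remainder: -3b - 21. Dividing through by -3 gives the monic gcd b + 7.
Cancel b + 7 from numerator and denominator to get the reduced form.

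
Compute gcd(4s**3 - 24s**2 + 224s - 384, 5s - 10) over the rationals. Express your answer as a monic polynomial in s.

s - 2

Repeated division with remainder:
  4s**3 - 24s**2 + 224s - 384 = ((4/5)s**2 - (16/5)s + 192/5)(5s - 10) + (0)
Last nonzero remainder: 5s - 10. Dividing through by 5 gives the monic gcd s - 2.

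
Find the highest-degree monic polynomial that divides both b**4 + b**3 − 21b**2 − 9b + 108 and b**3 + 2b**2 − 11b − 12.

Euclidean algorithm in ℚ[b]:
  b**4 + b**3 − 21b**2 − 9b + 108 = (b − 1)(b**3 + 2b**2 − 11b − 12) + (−8b**2 − 8b + 96)
  b**3 + 2b**2 − 11b − 12 = (−(1/8)b − 1/8)(−8b**2 − 8b + 96) + (0)
Last nonzero remainder: −8b**2 − 8b + 96. Dividing through by −8 gives the monic gcd b**2 + b − 12.

b**2 + b − 12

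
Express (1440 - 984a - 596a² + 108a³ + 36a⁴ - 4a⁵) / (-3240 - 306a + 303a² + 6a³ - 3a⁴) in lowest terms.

(-12 + 8a + 4a²)/(27 + 3a)

By polynomial division,
  -4a⁵ + 36a⁴ + 108a³ - 596a² - 984a + 1440 = ((4/3)a - 28/3)(-3a⁴ + 6a³ + 303a² - 306a - 3240) + (-240a³ + 2640a² + 480a - 28800)
  -3a⁴ + 6a³ + 303a² - 306a - 3240 = ((1/80)a + 9/80)(-240a³ + 2640a² + 480a - 28800) + (0)
Last nonzero remainder: -240a³ + 2640a² + 480a - 28800. Dividing through by -240 gives the monic gcd a³ - 11a² - 2a + 120.
Cancel a³ - 11a² - 2a + 120 from numerator and denominator to get the reduced form.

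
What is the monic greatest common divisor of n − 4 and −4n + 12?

1

Euclidean algorithm in ℚ[n]:
  n − 4 = (−1/4)(−4n + 12) + (−1)
  −4n + 12 = (4n − 12)(−1) + (0)
The last nonzero remainder is the constant −1, so the polynomials are coprime and gcd = 1.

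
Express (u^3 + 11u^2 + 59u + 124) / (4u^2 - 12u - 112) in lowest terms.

(u^2 + 7u + 31)/(4u - 28)

Repeated division with remainder:
  u^3 + 11u^2 + 59u + 124 = ((1/4)u + 7/2)(4u^2 - 12u - 112) + (129u + 516)
  4u^2 - 12u - 112 = ((4/129)u - 28/129)(129u + 516) + (0)
Last nonzero remainder: 129u + 516. Dividing through by 129 gives the monic gcd u + 4.
Cancel u + 4 from numerator and denominator to get the reduced form.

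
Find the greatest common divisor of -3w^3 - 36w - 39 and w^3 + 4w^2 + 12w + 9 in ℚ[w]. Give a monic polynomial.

w + 1

By polynomial division,
  -3w^3 - 36w - 39 = (-3)(w^3 + 4w^2 + 12w + 9) + (12w^2 - 12)
  w^3 + 4w^2 + 12w + 9 = ((1/12)w + 1/3)(12w^2 - 12) + (13w + 13)
  12w^2 - 12 = ((12/13)w - 12/13)(13w + 13) + (0)
Last nonzero remainder: 13w + 13. Dividing through by 13 gives the monic gcd w + 1.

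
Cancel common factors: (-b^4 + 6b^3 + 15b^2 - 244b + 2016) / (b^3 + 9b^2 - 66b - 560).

(-b^2 + 5b - 36)/(b + 10)

Repeated division with remainder:
  -b^4 + 6b^3 + 15b^2 - 244b + 2016 = (-b + 15)(b^3 + 9b^2 - 66b - 560) + (-186b^2 + 186b + 10416)
  b^3 + 9b^2 - 66b - 560 = (-(1/186)b - 5/93)(-186b^2 + 186b + 10416) + (0)
Last nonzero remainder: -186b^2 + 186b + 10416. Dividing through by -186 gives the monic gcd b^2 - b - 56.
Cancel b^2 - b - 56 from numerator and denominator to get the reduced form.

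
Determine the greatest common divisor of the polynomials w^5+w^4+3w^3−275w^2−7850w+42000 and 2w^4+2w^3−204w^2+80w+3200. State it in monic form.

Apply the Euclidean algorithm:
  w^5+w^4+3w^3−275w^2−7850w+42000 = ((1/2)w)(2w^4+2w^3−204w^2+80w+3200) + (105w^3−315w^2−9450w+42000)
  2w^4+2w^3−204w^2+80w+3200 = ((2/105)w+8/105)(105w^3−315w^2−9450w+42000) + (0)
Last nonzero remainder: 105w^3−315w^2−9450w+42000. Dividing through by 105 gives the monic gcd w^3−3w^2−90w+400.

w^3−3w^2−90w+400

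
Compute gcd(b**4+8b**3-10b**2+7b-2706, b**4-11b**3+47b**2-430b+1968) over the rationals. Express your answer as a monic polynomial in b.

Repeated division with remainder:
  b**4+8b**3-10b**2+7b-2706 = (b**4-11b**3+47b**2-430b+1968) + (19b**3-57b**2+437b-4674)
  b**4-11b**3+47b**2-430b+1968 = ((1/19)b-8/19)(19b**3-57b**2+437b-4674) + (0)
Last nonzero remainder: 19b**3-57b**2+437b-4674. Dividing through by 19 gives the monic gcd b**3-3b**2+23b-246.

b**3-3b**2+23b-246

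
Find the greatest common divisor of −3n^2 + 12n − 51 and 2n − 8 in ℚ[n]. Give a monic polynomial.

1

Apply the Euclidean algorithm:
  −3n^2 + 12n − 51 = (−(3/2)n)(2n − 8) + (−51)
  2n − 8 = (−(2/51)n + 8/51)(−51) + (0)
The last nonzero remainder is the constant −51, so the polynomials are coprime and gcd = 1.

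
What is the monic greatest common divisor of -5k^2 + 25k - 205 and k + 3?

Apply the Euclidean algorithm:
  -5k^2 + 25k - 205 = (-5k + 40)(k + 3) + (-325)
  k + 3 = (-(1/325)k - 3/325)(-325) + (0)
The last nonzero remainder is the constant -325, so the polynomials are coprime and gcd = 1.

1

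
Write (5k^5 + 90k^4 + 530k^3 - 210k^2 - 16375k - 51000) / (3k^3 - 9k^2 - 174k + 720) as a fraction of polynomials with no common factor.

By polynomial division,
  5k^5 + 90k^4 + 530k^3 - 210k^2 - 16375k - 51000 = ((5/3)k^2 + 35k + 1135/3)(3k^3 - 9k^2 - 174k + 720) + (8085k^2 + 24255k - 323400)
  3k^3 - 9k^2 - 174k + 720 = ((1/2695)k - 6/2695)(8085k^2 + 24255k - 323400) + (0)
Last nonzero remainder: 8085k^2 + 24255k - 323400. Dividing through by 8085 gives the monic gcd k^2 + 3k - 40.
Cancel k^2 + 3k - 40 from numerator and denominator to get the reduced form.

(5k^3 + 75k^2 + 505k + 1275)/(3k - 18)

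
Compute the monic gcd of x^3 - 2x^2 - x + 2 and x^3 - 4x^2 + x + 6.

x^2 - x - 2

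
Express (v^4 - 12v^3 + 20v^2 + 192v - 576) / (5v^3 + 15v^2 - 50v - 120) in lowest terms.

(v^3 - 16v^2 + 84v - 144)/(5v^2 - 5v - 30)

Apply the Euclidean algorithm:
  v^4 - 12v^3 + 20v^2 + 192v - 576 = ((1/5)v - 3)(5v^3 + 15v^2 - 50v - 120) + (75v^2 + 66v - 936)
  5v^3 + 15v^2 - 50v - 120 = ((1/15)v + 53/375)(75v^2 + 66v - 936) + ((384/125)v + 1536/125)
  75v^2 + 66v - 936 = ((3125/128)v - 4875/64)((384/125)v + 1536/125) + (0)
Last nonzero remainder: (384/125)v + 1536/125. Dividing through by 384/125 gives the monic gcd v + 4.
Cancel v + 4 from numerator and denominator to get the reduced form.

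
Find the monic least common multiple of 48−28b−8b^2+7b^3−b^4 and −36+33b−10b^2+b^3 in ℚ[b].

Euclidean algorithm in ℚ[b]:
  −b^4+7b^3−8b^2−28b+48 = (−b−3)(b^3−10b^2+33b−36) + (−5b^2+35b−60)
  b^3−10b^2+33b−36 = (−(1/5)b+3/5)(−5b^2+35b−60) + (0)
Last nonzero remainder: −5b^2+35b−60. Dividing through by −5 gives the monic gcd b^2−7b+12.
Then lcm(f, g) = f·g / gcd(f, g); expanding and making the result monic gives the answer.

144−132b+4b^2+29b^3−10b^4+b^5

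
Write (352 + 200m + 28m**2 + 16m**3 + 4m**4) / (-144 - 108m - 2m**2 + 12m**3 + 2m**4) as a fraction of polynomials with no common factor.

(22 - 4m + 2m**2)/(-9 + m**2)

Euclidean algorithm in ℚ[m]:
  4m**4 + 16m**3 + 28m**2 + 200m + 352 = (2)(2m**4 + 12m**3 - 2m**2 - 108m - 144) + (-8m**3 + 32m**2 + 416m + 640)
  2m**4 + 12m**3 - 2m**2 - 108m - 144 = (-(1/4)m - 5/2)(-8m**3 + 32m**2 + 416m + 640) + (182m**2 + 1092m + 1456)
  -8m**3 + 32m**2 + 416m + 640 = (-(4/91)m + 40/91)(182m**2 + 1092m + 1456) + (0)
Last nonzero remainder: 182m**2 + 1092m + 1456. Dividing through by 182 gives the monic gcd m**2 + 6m + 8.
Cancel m**2 + 6m + 8 from numerator and denominator to get the reduced form.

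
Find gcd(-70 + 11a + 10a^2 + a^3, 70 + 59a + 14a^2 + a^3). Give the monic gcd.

35 + 12a + a^2

Apply the Euclidean algorithm:
  a^3 + 10a^2 + 11a - 70 = (a^3 + 14a^2 + 59a + 70) + (-4a^2 - 48a - 140)
  a^3 + 14a^2 + 59a + 70 = (-(1/4)a - 1/2)(-4a^2 - 48a - 140) + (0)
Last nonzero remainder: -4a^2 - 48a - 140. Dividing through by -4 gives the monic gcd a^2 + 12a + 35.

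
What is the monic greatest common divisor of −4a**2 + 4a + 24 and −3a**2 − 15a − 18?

By polynomial division,
  −4a**2 + 4a + 24 = (4/3)(−3a**2 − 15a − 18) + (24a + 48)
  −3a**2 − 15a − 18 = (−(1/8)a − 3/8)(24a + 48) + (0)
Last nonzero remainder: 24a + 48. Dividing through by 24 gives the monic gcd a + 2.

a + 2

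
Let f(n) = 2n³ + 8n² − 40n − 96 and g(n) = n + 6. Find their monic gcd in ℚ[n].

n + 6

Euclidean algorithm in ℚ[n]:
  2n³ + 8n² − 40n − 96 = (2n² − 4n − 16)(n + 6) + (0)
The last nonzero remainder n + 6 is already monic.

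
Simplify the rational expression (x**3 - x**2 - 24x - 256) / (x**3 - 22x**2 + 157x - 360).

By polynomial division,
  x**3 - x**2 - 24x - 256 = (x**3 - 22x**2 + 157x - 360) + (21x**2 - 181x + 104)
  x**3 - 22x**2 + 157x - 360 = ((1/21)x - 281/441)(21x**2 - 181x + 104) + ((16192/441)x - 129536/441)
  21x**2 - 181x + 104 = ((9261/16192)x - 5733/16192)((16192/441)x - 129536/441) + (0)
Last nonzero remainder: (16192/441)x - 129536/441. Dividing through by 16192/441 gives the monic gcd x - 8.
Cancel x - 8 from numerator and denominator to get the reduced form.

(x**2 + 7x + 32)/(x**2 - 14x + 45)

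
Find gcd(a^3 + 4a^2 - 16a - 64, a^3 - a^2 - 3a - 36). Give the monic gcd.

Repeated division with remainder:
  a^3 + 4a^2 - 16a - 64 = (a^3 - a^2 - 3a - 36) + (5a^2 - 13a - 28)
  a^3 - a^2 - 3a - 36 = ((1/5)a + 8/25)(5a^2 - 13a - 28) + ((169/25)a - 676/25)
  5a^2 - 13a - 28 = ((125/169)a + 175/169)((169/25)a - 676/25) + (0)
Last nonzero remainder: (169/25)a - 676/25. Dividing through by 169/25 gives the monic gcd a - 4.

a - 4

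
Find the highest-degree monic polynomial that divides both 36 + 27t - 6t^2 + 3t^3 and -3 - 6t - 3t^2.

By polynomial division,
  3t^3 - 6t^2 + 27t + 36 = (-t + 4)(-3t^2 - 6t - 3) + (48t + 48)
  -3t^2 - 6t - 3 = (-(1/16)t - 1/16)(48t + 48) + (0)
Last nonzero remainder: 48t + 48. Dividing through by 48 gives the monic gcd t + 1.

1 + t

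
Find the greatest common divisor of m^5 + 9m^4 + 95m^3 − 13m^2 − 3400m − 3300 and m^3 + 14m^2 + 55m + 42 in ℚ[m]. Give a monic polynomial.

Euclidean algorithm in ℚ[m]:
  m^5 + 9m^4 + 95m^3 − 13m^2 − 3400m − 3300 = (m^2 − 5m + 110)(m^3 + 14m^2 + 55m + 42) + (−1320m^2 − 9240m − 7920)
  m^3 + 14m^2 + 55m + 42 = (−(1/1320)m − 7/1320)(−1320m^2 − 9240m − 7920) + (0)
Last nonzero remainder: −1320m^2 − 9240m − 7920. Dividing through by −1320 gives the monic gcd m^2 + 7m + 6.

m^2 + 7m + 6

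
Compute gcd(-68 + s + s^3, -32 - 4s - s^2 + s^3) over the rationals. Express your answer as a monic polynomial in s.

Apply the Euclidean algorithm:
  s^3 + s - 68 = (s^3 - s^2 - 4s - 32) + (s^2 + 5s - 36)
  s^3 - s^2 - 4s - 32 = (s - 6)(s^2 + 5s - 36) + (62s - 248)
  s^2 + 5s - 36 = ((1/62)s + 9/62)(62s - 248) + (0)
Last nonzero remainder: 62s - 248. Dividing through by 62 gives the monic gcd s - 4.

-4 + s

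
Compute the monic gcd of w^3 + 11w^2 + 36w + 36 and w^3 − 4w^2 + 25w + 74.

w + 2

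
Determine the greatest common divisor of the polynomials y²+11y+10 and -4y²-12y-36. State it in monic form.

1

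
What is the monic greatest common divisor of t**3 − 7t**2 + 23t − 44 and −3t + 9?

1

Repeated division with remainder:
  t**3 − 7t**2 + 23t − 44 = (−(1/3)t**2 + (4/3)t − 11/3)(−3t + 9) + (−11)
  −3t + 9 = ((3/11)t − 9/11)(−11) + (0)
The last nonzero remainder is the constant −11, so the polynomials are coprime and gcd = 1.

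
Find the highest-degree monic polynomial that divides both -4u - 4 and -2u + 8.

1

Euclidean algorithm in ℚ[u]:
  -4u - 4 = (2)(-2u + 8) + (-20)
  -2u + 8 = ((1/10)u - 2/5)(-20) + (0)
The last nonzero remainder is the constant -20, so the polynomials are coprime and gcd = 1.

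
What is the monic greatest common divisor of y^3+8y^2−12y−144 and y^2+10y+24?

y+6

Euclidean algorithm in ℚ[y]:
  y^3+8y^2−12y−144 = (y−2)(y^2+10y+24) + (−16y−96)
  y^2+10y+24 = (−(1/16)y−1/4)(−16y−96) + (0)
Last nonzero remainder: −16y−96. Dividing through by −16 gives the monic gcd y+6.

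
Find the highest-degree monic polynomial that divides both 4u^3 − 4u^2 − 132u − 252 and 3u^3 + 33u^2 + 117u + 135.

Euclidean algorithm in ℚ[u]:
  4u^3 − 4u^2 − 132u − 252 = (4/3)(3u^3 + 33u^2 + 117u + 135) + (−48u^2 − 288u − 432)
  3u^3 + 33u^2 + 117u + 135 = (−(1/16)u − 5/16)(−48u^2 − 288u − 432) + (0)
Last nonzero remainder: −48u^2 − 288u − 432. Dividing through by −48 gives the monic gcd u^2 + 6u + 9.

u^2 + 6u + 9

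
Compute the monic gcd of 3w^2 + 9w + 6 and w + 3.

1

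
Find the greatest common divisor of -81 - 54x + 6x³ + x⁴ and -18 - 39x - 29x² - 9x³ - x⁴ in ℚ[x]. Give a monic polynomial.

9 + 6x + x²

Apply the Euclidean algorithm:
  x⁴ + 6x³ - 54x - 81 = (-1)(-x⁴ - 9x³ - 29x² - 39x - 18) + (-3x³ - 29x² - 93x - 99)
  -x⁴ - 9x³ - 29x² - 39x - 18 = ((1/3)x - 2/9)(-3x³ - 29x² - 93x - 99) + (-(40/9)x² - (80/3)x - 40)
  -3x³ - 29x² - 93x - 99 = ((27/40)x + 99/40)(-(40/9)x² - (80/3)x - 40) + (0)
Last nonzero remainder: -(40/9)x² - (80/3)x - 40. Dividing through by -40/9 gives the monic gcd x² + 6x + 9.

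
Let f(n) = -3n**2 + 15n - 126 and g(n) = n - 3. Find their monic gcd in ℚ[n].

Euclidean algorithm in ℚ[n]:
  -3n**2 + 15n - 126 = (-3n + 6)(n - 3) + (-108)
  n - 3 = (-(1/108)n + 1/36)(-108) + (0)
The last nonzero remainder is the constant -108, so the polynomials are coprime and gcd = 1.

1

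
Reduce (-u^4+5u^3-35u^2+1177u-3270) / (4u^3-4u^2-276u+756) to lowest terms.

(-u^3+2u^2-29u+1090)/(4u^2+8u-252)

Euclidean algorithm in ℚ[u]:
  -u^4+5u^3-35u^2+1177u-3270 = (-(1/4)u+1)(4u^3-4u^2-276u+756) + (-100u^2+1642u-4026)
  4u^3-4u^2-276u+756 = (-(1/25)u-771/1250)(-100u^2+1642u-4026) + ((359841/625)u-1079523/625)
  -100u^2+1642u-4026 = (-(62500/359841)u+838750/359841)((359841/625)u-1079523/625) + (0)
Last nonzero remainder: (359841/625)u-1079523/625. Dividing through by 359841/625 gives the monic gcd u-3.
Cancel u-3 from numerator and denominator to get the reduced form.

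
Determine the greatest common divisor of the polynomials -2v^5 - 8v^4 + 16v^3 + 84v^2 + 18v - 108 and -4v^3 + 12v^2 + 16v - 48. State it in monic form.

Apply the Euclidean algorithm:
  -2v^5 - 8v^4 + 16v^3 + 84v^2 + 18v - 108 = ((1/2)v^2 + (7/2)v + 17/2)(-4v^3 + 12v^2 + 16v - 48) + (-50v^2 + 50v + 300)
  -4v^3 + 12v^2 + 16v - 48 = ((2/25)v - 4/25)(-50v^2 + 50v + 300) + (0)
Last nonzero remainder: -50v^2 + 50v + 300. Dividing through by -50 gives the monic gcd v^2 - v - 6.

v^2 - v - 6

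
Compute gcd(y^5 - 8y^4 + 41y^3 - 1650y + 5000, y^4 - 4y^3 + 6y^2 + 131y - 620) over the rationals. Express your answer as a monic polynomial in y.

Repeated division with remainder:
  y^5 - 8y^4 + 41y^3 - 1650y + 5000 = (y - 4)(y^4 - 4y^3 + 6y^2 + 131y - 620) + (19y^3 - 107y^2 - 506y + 2520)
  y^4 - 4y^3 + 6y^2 + 131y - 620 = ((1/19)y + 31/361)(19y^3 - 107y^2 - 506y + 2520) + ((15097/361)y^2 + (15097/361)y - 301940/361)
  19y^3 - 107y^2 - 506y + 2520 = ((6859/15097)y - 45486/15097)((15097/361)y^2 + (15097/361)y - 301940/361) + (0)
Last nonzero remainder: (15097/361)y^2 + (15097/361)y - 301940/361. Dividing through by 15097/361 gives the monic gcd y^2 + y - 20.

y^2 + y - 20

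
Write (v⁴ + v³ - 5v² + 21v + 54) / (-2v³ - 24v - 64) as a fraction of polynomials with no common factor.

(-v³ + v² + 3v - 27)/(2v² - 4v + 32)

By polynomial division,
  v⁴ + v³ - 5v² + 21v + 54 = (-(1/2)v - 1/2)(-2v³ - 24v - 64) + (-17v² - 23v + 22)
  -2v³ - 24v - 64 = ((2/17)v - 46/289)(-17v² - 23v + 22) + (-(8742/289)v - 17484/289)
  -17v² - 23v + 22 = ((4913/8742)v - 3179/8742)(-(8742/289)v - 17484/289) + (0)
Last nonzero remainder: -(8742/289)v - 17484/289. Dividing through by -8742/289 gives the monic gcd v + 2.
Cancel v + 2 from numerator and denominator to get the reduced form.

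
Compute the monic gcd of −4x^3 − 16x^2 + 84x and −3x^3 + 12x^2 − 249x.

x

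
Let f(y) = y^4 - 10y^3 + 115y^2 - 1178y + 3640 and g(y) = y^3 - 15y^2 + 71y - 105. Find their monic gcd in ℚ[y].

y^2 - 12y + 35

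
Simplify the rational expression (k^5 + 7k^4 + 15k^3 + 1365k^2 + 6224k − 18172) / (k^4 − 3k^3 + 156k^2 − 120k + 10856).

Repeated division with remainder:
  k^5 + 7k^4 + 15k^3 + 1365k^2 + 6224k − 18172 = (k + 10)(k^4 − 3k^3 + 156k^2 − 120k + 10856) + (−111k^3 − 75k^2 − 3432k − 126732)
  k^4 − 3k^3 + 156k^2 − 120k + 10856 = (−(1/111)k + 136/4107)(−111k^3 − 75k^2 − 3432k − 126732) + ((174636/1369)k^2 − (1571724/1369)k + 20607048/1369)
  −111k^3 − 75k^2 − 3432k − 126732 = (−(50653/58212)k − 245051/29106)((174636/1369)k^2 − (1571724/1369)k + 20607048/1369) + (0)
Last nonzero remainder: (174636/1369)k^2 − (1571724/1369)k + 20607048/1369. Dividing through by 174636/1369 gives the monic gcd k^2 − 9k + 118.
Cancel k^2 − 9k + 118 from numerator and denominator to get the reduced form.

(k^3 + 16k^2 + 41k − 154)/(k^2 + 6k + 92)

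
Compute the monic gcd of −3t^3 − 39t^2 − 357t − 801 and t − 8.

1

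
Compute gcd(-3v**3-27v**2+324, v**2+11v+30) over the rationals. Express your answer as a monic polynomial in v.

Euclidean algorithm in ℚ[v]:
  -3v**3-27v**2+324 = (-3v+6)(v**2+11v+30) + (24v+144)
  v**2+11v+30 = ((1/24)v+5/24)(24v+144) + (0)
Last nonzero remainder: 24v+144. Dividing through by 24 gives the monic gcd v+6.

v+6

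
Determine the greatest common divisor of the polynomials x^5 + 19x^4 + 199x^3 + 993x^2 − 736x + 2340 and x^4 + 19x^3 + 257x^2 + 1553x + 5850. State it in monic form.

Apply the Euclidean algorithm:
  x^5 + 19x^4 + 199x^3 + 993x^2 − 736x + 2340 = (x)(x^4 + 19x^3 + 257x^2 + 1553x + 5850) + (−58x^3 − 560x^2 − 6586x + 2340)
  x^4 + 19x^3 + 257x^2 + 1553x + 5850 = (−(1/58)x − 271/1682)(−58x^3 − 560x^2 − 6586x + 2340) + ((44760/841)x^2 + (447600/841)x + 5236920/841)
  −58x^3 − 560x^2 − 6586x + 2340 = (−(24389/22380)x + 841/2238)((44760/841)x^2 + (447600/841)x + 5236920/841) + (0)
Last nonzero remainder: (44760/841)x^2 + (447600/841)x + 5236920/841. Dividing through by 44760/841 gives the monic gcd x^2 + 10x + 117.

x^2 + 10x + 117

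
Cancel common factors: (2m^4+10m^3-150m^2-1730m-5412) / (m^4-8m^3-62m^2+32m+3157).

Apply the Euclidean algorithm:
  2m^4+10m^3-150m^2-1730m-5412 = (2)(m^4-8m^3-62m^2+32m+3157) + (26m^3-26m^2-1794m-11726)
  m^4-8m^3-62m^2+32m+3157 = ((1/26)m-7/26)(26m^3-26m^2-1794m-11726) + (0)
Last nonzero remainder: 26m^3-26m^2-1794m-11726. Dividing through by 26 gives the monic gcd m^3-m^2-69m-451.
Cancel m^3-m^2-69m-451 from numerator and denominator to get the reduced form.

(2m+12)/(m-7)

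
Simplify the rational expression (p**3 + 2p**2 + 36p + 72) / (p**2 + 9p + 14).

Apply the Euclidean algorithm:
  p**3 + 2p**2 + 36p + 72 = (p - 7)(p**2 + 9p + 14) + (85p + 170)
  p**2 + 9p + 14 = ((1/85)p + 7/85)(85p + 170) + (0)
Last nonzero remainder: 85p + 170. Dividing through by 85 gives the monic gcd p + 2.
Cancel p + 2 from numerator and denominator to get the reduced form.

(p**2 + 36)/(p + 7)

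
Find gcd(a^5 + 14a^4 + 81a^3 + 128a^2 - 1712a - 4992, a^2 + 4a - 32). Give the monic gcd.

a^2 + 4a - 32

Euclidean algorithm in ℚ[a]:
  a^5 + 14a^4 + 81a^3 + 128a^2 - 1712a - 4992 = (a^3 + 10a^2 + 73a + 156)(a^2 + 4a - 32) + (0)
The last nonzero remainder a^2 + 4a - 32 is already monic.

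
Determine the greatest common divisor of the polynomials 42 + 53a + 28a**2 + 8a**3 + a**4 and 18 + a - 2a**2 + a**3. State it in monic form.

2 + a

Euclidean algorithm in ℚ[a]:
  a**4 + 8a**3 + 28a**2 + 53a + 42 = (a + 10)(a**3 - 2a**2 + a + 18) + (47a**2 + 25a - 138)
  a**3 - 2a**2 + a + 18 = ((1/47)a - 119/2209)(47a**2 + 25a - 138) + ((11670/2209)a + 23340/2209)
  47a**2 + 25a - 138 = ((103823/11670)a - 50807/3890)((11670/2209)a + 23340/2209) + (0)
Last nonzero remainder: (11670/2209)a + 23340/2209. Dividing through by 11670/2209 gives the monic gcd a + 2.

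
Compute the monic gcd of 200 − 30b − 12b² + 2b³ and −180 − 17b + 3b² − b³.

4 + b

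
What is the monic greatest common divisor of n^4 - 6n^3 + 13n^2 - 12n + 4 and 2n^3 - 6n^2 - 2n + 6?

Euclidean algorithm in ℚ[n]:
  n^4 - 6n^3 + 13n^2 - 12n + 4 = ((1/2)n - 3/2)(2n^3 - 6n^2 - 2n + 6) + (5n^2 - 18n + 13)
  2n^3 - 6n^2 - 2n + 6 = ((2/5)n + 6/25)(5n^2 - 18n + 13) + (-(72/25)n + 72/25)
  5n^2 - 18n + 13 = (-(125/72)n + 325/72)(-(72/25)n + 72/25) + (0)
Last nonzero remainder: -(72/25)n + 72/25. Dividing through by -72/25 gives the monic gcd n - 1.

n - 1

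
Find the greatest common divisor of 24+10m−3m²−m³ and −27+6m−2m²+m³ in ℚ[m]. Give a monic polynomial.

−3+m

By polynomial division,
  −m³−3m²+10m+24 = (−1)(m³−2m²+6m−27) + (−5m²+16m−3)
  m³−2m²+6m−27 = (−(1/5)m−6/25)(−5m²+16m−3) + ((231/25)m−693/25)
  −5m²+16m−3 = (−(125/231)m+25/231)((231/25)m−693/25) + (0)
Last nonzero remainder: (231/25)m−693/25. Dividing through by 231/25 gives the monic gcd m−3.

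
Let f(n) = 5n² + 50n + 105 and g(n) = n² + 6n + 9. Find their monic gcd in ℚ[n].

Repeated division with remainder:
  5n² + 50n + 105 = (5)(n² + 6n + 9) + (20n + 60)
  n² + 6n + 9 = ((1/20)n + 3/20)(20n + 60) + (0)
Last nonzero remainder: 20n + 60. Dividing through by 20 gives the monic gcd n + 3.

n + 3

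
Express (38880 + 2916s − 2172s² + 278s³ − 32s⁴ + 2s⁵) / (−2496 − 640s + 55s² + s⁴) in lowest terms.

By polynomial division,
  2s⁵ − 32s⁴ + 278s³ − 2172s² + 2916s + 38880 = (2s − 32)(s⁴ + 55s² − 640s − 2496) + (168s³ + 868s² − 12572s − 40992)
  s⁴ + 55s² − 640s − 2496 = ((1/168)s − 31/1008)(168s³ + 868s² − 12572s − 40992) + ((5635/36)s² − (28175/36)s − 11270/3)
  168s³ + 868s² − 12572s − 40992 = ((864/805)s + 8784/805)((5635/36)s² − (28175/36)s − 11270/3) + (0)
Last nonzero remainder: (5635/36)s² − (28175/36)s − 11270/3. Dividing through by 5635/36 gives the monic gcd s² − 5s − 24.
Cancel s² − 5s − 24 from numerator and denominator to get the reduced form.

(−1620 + 216s − 22s² + 2s³)/(104 + 5s + s²)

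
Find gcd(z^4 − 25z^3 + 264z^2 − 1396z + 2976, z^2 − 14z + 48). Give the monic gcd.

z^2 − 14z + 48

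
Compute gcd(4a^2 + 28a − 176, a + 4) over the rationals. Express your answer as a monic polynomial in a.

By polynomial division,
  4a^2 + 28a − 176 = (4a + 12)(a + 4) + (−224)
  a + 4 = (−(1/224)a − 1/56)(−224) + (0)
The last nonzero remainder is the constant −224, so the polynomials are coprime and gcd = 1.

1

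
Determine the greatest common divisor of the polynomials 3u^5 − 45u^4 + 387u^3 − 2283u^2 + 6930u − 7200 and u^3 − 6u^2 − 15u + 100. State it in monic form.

Euclidean algorithm in ℚ[u]:
  3u^5 − 45u^4 + 387u^3 − 2283u^2 + 6930u − 7200 = (3u^2 − 27u + 270)(u^3 − 6u^2 − 15u + 100) + (−1368u^2 + 13680u − 34200)
  u^3 − 6u^2 − 15u + 100 = (−(1/1368)u − 1/342)(−1368u^2 + 13680u − 34200) + (0)
Last nonzero remainder: −1368u^2 + 13680u − 34200. Dividing through by −1368 gives the monic gcd u^2 − 10u + 25.

u^2 − 10u + 25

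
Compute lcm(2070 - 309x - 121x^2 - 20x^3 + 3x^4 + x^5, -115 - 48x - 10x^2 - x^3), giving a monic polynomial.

10350 + 525x - 914x^2 - 221x^3 - 5x^4 + 8x^5 + x^6

Euclidean algorithm in ℚ[x]:
  x^5 + 3x^4 - 20x^3 - 121x^2 - 309x + 2070 = (-x^2 + 7x - 2)(-x^3 - 10x^2 - 48x - 115) + (80x^2 + 400x + 1840)
  -x^3 - 10x^2 - 48x - 115 = (-(1/80)x - 1/16)(80x^2 + 400x + 1840) + (0)
Last nonzero remainder: 80x^2 + 400x + 1840. Dividing through by 80 gives the monic gcd x^2 + 5x + 23.
Then lcm(f, g) = f·g / gcd(f, g); expanding and making the result monic gives the answer.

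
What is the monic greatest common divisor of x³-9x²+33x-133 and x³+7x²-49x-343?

x-7

Euclidean algorithm in ℚ[x]:
  x³-9x²+33x-133 = (x³+7x²-49x-343) + (-16x²+82x+210)
  x³+7x²-49x-343 = (-(1/16)x-97/128)(-16x²+82x+210) + ((1681/64)x-11767/64)
  -16x²+82x+210 = (-(1024/1681)x-1920/1681)((1681/64)x-11767/64) + (0)
Last nonzero remainder: (1681/64)x-11767/64. Dividing through by 1681/64 gives the monic gcd x-7.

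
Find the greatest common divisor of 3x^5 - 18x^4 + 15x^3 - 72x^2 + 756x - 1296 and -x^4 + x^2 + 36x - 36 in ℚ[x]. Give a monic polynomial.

x^3 + x^2 - 36

Repeated division with remainder:
  3x^5 - 18x^4 + 15x^3 - 72x^2 + 756x - 1296 = (-3x + 18)(-x^4 + x^2 + 36x - 36) + (18x^3 + 18x^2 - 648)
  -x^4 + x^2 + 36x - 36 = (-(1/18)x + 1/18)(18x^3 + 18x^2 - 648) + (0)
Last nonzero remainder: 18x^3 + 18x^2 - 648. Dividing through by 18 gives the monic gcd x^3 + x^2 - 36.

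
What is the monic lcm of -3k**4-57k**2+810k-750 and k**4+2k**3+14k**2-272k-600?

Repeated division with remainder:
  -3k**4-57k**2+810k-750 = (-3)(k**4+2k**3+14k**2-272k-600) + (6k**3-15k**2-6k-2550)
  k**4+2k**3+14k**2-272k-600 = ((1/6)k+3/4)(6k**3-15k**2-6k-2550) + ((105/4)k**2+(315/2)k+2625/2)
  6k**3-15k**2-6k-2550 = ((8/35)k-68/35)((105/4)k**2+(315/2)k+2625/2) + (0)
Last nonzero remainder: (105/4)k**2+(315/2)k+2625/2. Dividing through by 105/4 gives the monic gcd k**2+6k+50.
Then lcm(f, g) = f·g / gcd(f, g); expanding and making the result monic gives the answer.

k**6-4k**5+7k**4-346k**3+1102k**2+2240k-3000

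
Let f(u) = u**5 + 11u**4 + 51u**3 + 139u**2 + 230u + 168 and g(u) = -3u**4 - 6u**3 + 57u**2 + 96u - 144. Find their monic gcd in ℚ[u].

u**2 + 7u + 12

Repeated division with remainder:
  u**5 + 11u**4 + 51u**3 + 139u**2 + 230u + 168 = (-(1/3)u - 3)(-3u**4 - 6u**3 + 57u**2 + 96u - 144) + (52u**3 + 342u**2 + 470u - 264)
  -3u**4 - 6u**3 + 57u**2 + 96u - 144 = (-(3/52)u + 357/1352)(52u**3 + 342u**2 + 470u - 264) + (-(4185/676)u**2 - (29295/676)u - 12555/169)
  52u**3 + 342u**2 + 470u - 264 = (-(35152/4185)u + 14872/4185)(-(4185/676)u**2 - (29295/676)u - 12555/169) + (0)
Last nonzero remainder: -(4185/676)u**2 - (29295/676)u - 12555/169. Dividing through by -4185/676 gives the monic gcd u**2 + 7u + 12.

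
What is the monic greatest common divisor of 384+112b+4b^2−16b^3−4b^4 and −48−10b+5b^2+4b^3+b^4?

8+3b+b^2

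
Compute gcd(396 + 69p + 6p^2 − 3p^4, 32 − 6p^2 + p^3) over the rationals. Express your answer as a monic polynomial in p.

−4 + p

Repeated division with remainder:
  −3p^4 + 6p^2 + 69p + 396 = (−3p − 18)(p^3 − 6p^2 + 32) + (−102p^2 + 165p + 972)
  p^3 − 6p^2 + 32 = (−(1/102)p + 149/3468)(−102p^2 + 165p + 972) + ((2821/1156)p − 2821/289)
  −102p^2 + 165p + 972 = (−(117912/2821)p − 280908/2821)((2821/1156)p − 2821/289) + (0)
Last nonzero remainder: (2821/1156)p − 2821/289. Dividing through by 2821/1156 gives the monic gcd p − 4.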